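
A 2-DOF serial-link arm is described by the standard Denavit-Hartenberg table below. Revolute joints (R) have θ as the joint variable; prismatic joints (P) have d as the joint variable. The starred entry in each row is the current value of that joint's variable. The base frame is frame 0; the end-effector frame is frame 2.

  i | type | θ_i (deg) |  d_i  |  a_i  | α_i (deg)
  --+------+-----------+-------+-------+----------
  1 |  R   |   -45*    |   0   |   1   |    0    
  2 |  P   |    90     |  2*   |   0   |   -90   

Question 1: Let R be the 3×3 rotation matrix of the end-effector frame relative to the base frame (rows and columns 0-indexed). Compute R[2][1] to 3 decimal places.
-1.000

End-effector y-axis (col 1 of R) = (-0.0000,0.0000,-1.0000)
R[2][1] = -1.0000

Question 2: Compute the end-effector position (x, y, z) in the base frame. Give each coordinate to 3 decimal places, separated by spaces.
after link 1: o_1 = (0.7071, -0.7071, 0.0000)
after link 2: o_2 = (0.7071, -0.7071, 2.0000)

0.707 -0.707 2.000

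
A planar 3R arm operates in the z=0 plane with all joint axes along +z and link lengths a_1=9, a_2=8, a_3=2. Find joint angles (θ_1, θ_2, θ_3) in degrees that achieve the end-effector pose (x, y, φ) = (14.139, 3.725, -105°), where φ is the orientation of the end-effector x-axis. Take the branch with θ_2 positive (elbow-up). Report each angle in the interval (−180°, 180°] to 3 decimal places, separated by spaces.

-0.001 45.004 -150.002

wrist centre = target − a_3·(cos φ, sin φ) = (14.6566, 5.6569)
cos θ_2 = (246.8170−9²−8²)/(2·9·8) = 0.7071; θ_2 = 45.0036° (elbow-up)
β = atan2(5.6569,14.6566) = 21.1045°; ψ = atan2(5.6572,14.6565) = 21.1059°
θ_1 = β − ψ = -0.0014°
θ_3 = φ − θ_1 − θ_2 = -150.0022° (wrapped to (-180°,180°])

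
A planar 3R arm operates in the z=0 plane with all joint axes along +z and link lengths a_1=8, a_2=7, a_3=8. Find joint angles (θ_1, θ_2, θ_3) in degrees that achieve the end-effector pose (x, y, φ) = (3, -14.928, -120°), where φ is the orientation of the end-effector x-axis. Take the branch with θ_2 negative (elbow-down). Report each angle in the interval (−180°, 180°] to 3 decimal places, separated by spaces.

-7.627 -90.002 -22.372

wrist centre = target − a_3·(cos φ, sin φ) = (7.0000, -7.9998)
cos θ_2 = (112.9967−8²−7²)/(2·8·7) = -0.0000; θ_2 = -90.0017° (elbow-down)
β = atan2(-7.9998,7.0000) = -48.8134°; ψ = atan2(-7.0000,7.9998) = -41.1866°
θ_1 = β − ψ = -7.6267°
θ_3 = φ − θ_1 − θ_2 = -22.3716° (wrapped to (-180°,180°])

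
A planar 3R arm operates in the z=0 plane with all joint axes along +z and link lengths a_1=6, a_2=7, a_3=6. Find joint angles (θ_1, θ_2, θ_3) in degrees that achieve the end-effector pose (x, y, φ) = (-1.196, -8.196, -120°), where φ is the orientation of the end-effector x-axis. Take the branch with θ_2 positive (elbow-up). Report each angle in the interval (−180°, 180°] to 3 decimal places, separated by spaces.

wrist centre = target − a_3·(cos φ, sin φ) = (1.8040, -2.9998)
cos θ_2 = (12.2535−6²−7²)/(2·6·7) = -0.8660; θ_2 = 150.0005° (elbow-up)
β = atan2(-2.9998,1.8040) = -58.9788°; ψ = atan2(3.4999,-0.0622) = 91.0183°
θ_1 = β − ψ = -149.9971°
θ_3 = φ − θ_1 − θ_2 = -120.0034° (wrapped to (-180°,180°])

-149.997 150.000 -120.003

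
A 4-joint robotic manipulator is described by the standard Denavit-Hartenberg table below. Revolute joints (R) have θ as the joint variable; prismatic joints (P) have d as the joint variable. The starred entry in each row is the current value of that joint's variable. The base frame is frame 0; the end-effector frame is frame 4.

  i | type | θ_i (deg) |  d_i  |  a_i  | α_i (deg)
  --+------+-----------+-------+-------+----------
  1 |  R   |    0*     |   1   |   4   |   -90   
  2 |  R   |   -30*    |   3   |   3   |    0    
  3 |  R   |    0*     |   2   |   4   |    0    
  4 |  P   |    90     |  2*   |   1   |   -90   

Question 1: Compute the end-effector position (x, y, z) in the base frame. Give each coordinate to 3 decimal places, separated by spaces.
after link 1: o_1 = (4.0000, 0.0000, 1.0000)
after link 2: o_2 = (6.5981, 3.0000, 2.5000)
after link 3: o_3 = (10.0622, 5.0000, 4.5000)
after link 4: o_4 = (10.5622, 7.0000, 3.6340)

10.562 7.000 3.634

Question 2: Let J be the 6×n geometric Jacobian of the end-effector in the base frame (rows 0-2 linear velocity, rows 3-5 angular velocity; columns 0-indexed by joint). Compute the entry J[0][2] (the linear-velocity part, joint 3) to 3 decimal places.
1.134

axis z_2 = (0.0000,1.0000,0.0000); lever o_n−o_2 = (3.9641,4.0000,1.1340)
cross product → J_v[:, 2] = (1.1340,0.0000,-3.9641)
J_ω[:, 2] = z_2
entry J[0][2] = 1.1340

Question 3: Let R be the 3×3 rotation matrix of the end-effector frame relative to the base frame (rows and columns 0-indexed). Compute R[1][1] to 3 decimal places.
-1.000

End-effector y-axis (col 1 of R) = (-0.0000,-1.0000,-0.0000)
R[1][1] = -1.0000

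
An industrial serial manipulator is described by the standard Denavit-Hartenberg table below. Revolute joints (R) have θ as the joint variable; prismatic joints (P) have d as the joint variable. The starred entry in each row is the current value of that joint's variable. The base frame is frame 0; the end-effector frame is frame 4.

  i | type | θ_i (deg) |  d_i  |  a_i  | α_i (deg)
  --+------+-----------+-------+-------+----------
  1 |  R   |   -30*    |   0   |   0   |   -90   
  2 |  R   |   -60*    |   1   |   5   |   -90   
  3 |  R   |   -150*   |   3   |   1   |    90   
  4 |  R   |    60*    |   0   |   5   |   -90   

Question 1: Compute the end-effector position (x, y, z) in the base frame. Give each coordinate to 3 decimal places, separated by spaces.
after link 1: o_1 = (0.0000, 0.0000, 0.0000)
after link 2: o_2 = (2.6651, -0.3840, 4.3301)
after link 3: o_3 = (4.7901, -1.0335, 2.0801)
after link 4: o_4 = (7.7252, -1.2847, -1.9599)

7.725 -1.285 -1.960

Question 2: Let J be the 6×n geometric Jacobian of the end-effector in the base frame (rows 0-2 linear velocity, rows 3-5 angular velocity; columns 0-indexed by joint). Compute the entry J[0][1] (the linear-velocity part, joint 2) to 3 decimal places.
axis z_1 = (0.5000,0.8660,0.0000); lever o_n−o_1 = (7.7252,-1.2847,-1.9599)
cross product → J_v[:, 1] = (-1.6974,0.9800,-7.3325)
J_ω[:, 1] = z_1
entry J[0][1] = -1.6974

-1.697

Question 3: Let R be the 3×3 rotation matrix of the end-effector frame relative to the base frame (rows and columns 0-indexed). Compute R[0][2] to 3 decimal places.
End-effector z-axis (col 2 of R) = (0.4833,-0.7790,0.3995)
R[0][2] = 0.4833

0.483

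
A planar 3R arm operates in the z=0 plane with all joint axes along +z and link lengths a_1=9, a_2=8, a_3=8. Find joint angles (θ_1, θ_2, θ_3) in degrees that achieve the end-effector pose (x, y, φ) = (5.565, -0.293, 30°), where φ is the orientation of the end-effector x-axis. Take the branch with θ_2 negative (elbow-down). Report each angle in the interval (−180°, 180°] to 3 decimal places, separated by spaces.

-44.998 -150.003 -134.998

wrist centre = target − a_3·(cos φ, sin φ) = (-1.3632, -4.2930)
cos θ_2 = (20.2882−9²−8²)/(2·9·8) = -0.8661; θ_2 = -150.0033° (elbow-down)
β = atan2(-4.2930,-1.3632) = -107.6168°; ψ = atan2(-3.9996,2.0716) = -62.6184°
θ_1 = β − ψ = -44.9984°
θ_3 = φ − θ_1 − θ_2 = -134.9983° (wrapped to (-180°,180°])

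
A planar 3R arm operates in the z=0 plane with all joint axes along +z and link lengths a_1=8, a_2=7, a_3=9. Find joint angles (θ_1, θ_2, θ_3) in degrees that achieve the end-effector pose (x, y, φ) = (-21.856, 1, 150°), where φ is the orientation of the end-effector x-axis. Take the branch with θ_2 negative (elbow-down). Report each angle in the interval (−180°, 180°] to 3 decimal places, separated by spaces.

-152.041 -30.012 -27.947

wrist centre = target − a_3·(cos φ, sin φ) = (-14.0618, -3.5000)
cos θ_2 = (209.9834−8²−7²)/(2·8·7) = 0.8659; θ_2 = -30.0117° (elbow-down)
β = atan2(-3.5000,-14.0618) = -166.0230°; ψ = atan2(-3.5012,14.0615) = -13.9820°
θ_1 = β − ψ = -152.0409°
θ_3 = φ − θ_1 − θ_2 = -27.9474° (wrapped to (-180°,180°])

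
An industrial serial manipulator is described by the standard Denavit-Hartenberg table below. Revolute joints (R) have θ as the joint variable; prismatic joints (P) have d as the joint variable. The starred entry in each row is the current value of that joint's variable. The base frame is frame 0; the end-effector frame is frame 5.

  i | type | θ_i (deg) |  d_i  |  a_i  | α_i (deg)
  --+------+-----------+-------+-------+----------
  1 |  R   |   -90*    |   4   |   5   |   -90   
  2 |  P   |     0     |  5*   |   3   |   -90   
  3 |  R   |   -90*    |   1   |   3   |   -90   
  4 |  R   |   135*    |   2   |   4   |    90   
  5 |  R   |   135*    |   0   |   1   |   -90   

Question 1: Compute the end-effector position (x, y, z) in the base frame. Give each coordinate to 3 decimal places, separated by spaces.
5.672 -10.707 5.328

after link 1: o_1 = (0.0000, -5.0000, 4.0000)
after link 2: o_2 = (5.0000, -8.0000, 4.0000)
after link 3: o_3 = (8.0000, -8.0000, 3.0000)
after link 4: o_4 = (5.1716, -10.0000, 5.8284)
after link 5: o_5 = (5.6716, -10.7071, 5.3284)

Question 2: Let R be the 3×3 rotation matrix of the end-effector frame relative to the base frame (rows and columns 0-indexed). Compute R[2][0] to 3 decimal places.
End-effector x-axis (col 0 of R) = (0.5000,-0.7071,-0.5000)
R[2][0] = -0.5000

-0.500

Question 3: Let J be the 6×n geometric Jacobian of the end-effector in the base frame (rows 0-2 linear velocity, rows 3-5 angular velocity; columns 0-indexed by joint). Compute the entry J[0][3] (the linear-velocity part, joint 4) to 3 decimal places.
-2.328

axis z_3 = (0.0000,-1.0000,-0.0000); lever o_n−o_3 = (-2.3284,-2.7071,2.3284)
cross product → J_v[:, 3] = (-2.3284,0.0000,-2.3284)
J_ω[:, 3] = z_3
entry J[0][3] = -2.3284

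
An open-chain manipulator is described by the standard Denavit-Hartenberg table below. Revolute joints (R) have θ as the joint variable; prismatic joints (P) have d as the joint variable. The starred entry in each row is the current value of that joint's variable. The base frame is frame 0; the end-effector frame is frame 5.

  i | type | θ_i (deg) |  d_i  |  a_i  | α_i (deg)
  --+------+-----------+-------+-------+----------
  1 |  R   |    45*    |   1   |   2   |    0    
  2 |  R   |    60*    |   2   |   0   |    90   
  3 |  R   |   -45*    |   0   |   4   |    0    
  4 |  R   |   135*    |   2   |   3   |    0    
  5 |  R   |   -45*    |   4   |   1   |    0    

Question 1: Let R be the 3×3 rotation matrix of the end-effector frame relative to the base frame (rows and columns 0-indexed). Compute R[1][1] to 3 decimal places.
End-effector y-axis (col 1 of R) = (0.1830,-0.6830,0.7071)
R[1][1] = -0.6830

-0.683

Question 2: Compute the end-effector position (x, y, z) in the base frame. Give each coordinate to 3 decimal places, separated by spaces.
6.295 6.382 3.879

after link 1: o_1 = (1.4142, 1.4142, 1.0000)
after link 2: o_2 = (1.4142, 1.4142, 3.0000)
after link 3: o_3 = (0.6822, 4.1463, 0.1716)
after link 4: o_4 = (2.6140, 4.6639, 3.1716)
after link 5: o_5 = (6.2947, 6.3822, 3.8787)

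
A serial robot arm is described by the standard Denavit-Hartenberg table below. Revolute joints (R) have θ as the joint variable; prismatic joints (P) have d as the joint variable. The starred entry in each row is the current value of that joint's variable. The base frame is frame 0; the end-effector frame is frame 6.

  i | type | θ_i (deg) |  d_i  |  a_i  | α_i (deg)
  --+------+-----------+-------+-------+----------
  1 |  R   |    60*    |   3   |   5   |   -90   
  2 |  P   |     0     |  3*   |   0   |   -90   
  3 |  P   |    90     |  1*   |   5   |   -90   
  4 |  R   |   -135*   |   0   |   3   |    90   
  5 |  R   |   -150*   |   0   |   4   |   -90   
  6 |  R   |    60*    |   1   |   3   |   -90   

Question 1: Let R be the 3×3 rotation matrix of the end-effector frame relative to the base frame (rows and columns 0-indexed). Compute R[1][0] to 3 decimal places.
-0.243

End-effector x-axis (col 0 of R) = (0.9205,-0.2428,-0.3062)
R[1][0] = -0.2428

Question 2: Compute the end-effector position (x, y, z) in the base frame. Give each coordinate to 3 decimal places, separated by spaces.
after link 1: o_1 = (2.5000, 4.3301, 3.0000)
after link 2: o_2 = (-0.0981, 5.8301, 3.0000)
after link 3: o_3 = (4.2321, 3.3301, 2.0000)
after link 4: o_4 = (2.3949, 4.3908, -0.1213)
after link 5: o_5 = (5.5163, 4.8981, 2.3282)
after link 6: o_6 = (8.4046, 5.0966, 1.0561)

8.405 5.097 1.056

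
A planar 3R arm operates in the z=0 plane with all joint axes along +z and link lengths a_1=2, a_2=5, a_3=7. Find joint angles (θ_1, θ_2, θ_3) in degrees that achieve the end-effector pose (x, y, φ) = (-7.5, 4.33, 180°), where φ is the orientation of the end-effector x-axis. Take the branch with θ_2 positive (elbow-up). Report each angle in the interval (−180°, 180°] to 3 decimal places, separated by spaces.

wrist centre = target − a_3·(cos φ, sin φ) = (-0.5000, 4.3300)
cos θ_2 = (18.9989−2²−5²)/(2·2·5) = -0.5001; θ_2 = 120.0036° (elbow-up)
β = atan2(4.3300,-0.5000) = 96.5870°; ψ = atan2(4.3300,-0.5003) = 96.5906°
θ_1 = β − ψ = -0.0036°
θ_3 = φ − θ_1 − θ_2 = 60.0000° (wrapped to (-180°,180°])

-0.004 120.004 60.000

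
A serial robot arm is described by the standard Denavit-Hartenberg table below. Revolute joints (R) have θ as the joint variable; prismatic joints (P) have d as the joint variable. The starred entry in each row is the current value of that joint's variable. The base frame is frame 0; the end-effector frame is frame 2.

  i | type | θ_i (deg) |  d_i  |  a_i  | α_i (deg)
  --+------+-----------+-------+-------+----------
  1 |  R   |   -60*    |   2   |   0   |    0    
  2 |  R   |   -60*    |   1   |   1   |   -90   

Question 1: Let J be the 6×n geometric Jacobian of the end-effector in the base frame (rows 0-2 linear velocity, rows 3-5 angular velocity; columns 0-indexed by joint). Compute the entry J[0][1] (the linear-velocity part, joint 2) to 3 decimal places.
0.866

axis z_1 = (0.0000,0.0000,1.0000); lever o_n−o_1 = (-0.5000,-0.8660,1.0000)
cross product → J_v[:, 1] = (0.8660,-0.5000,0.0000)
J_ω[:, 1] = z_1
entry J[0][1] = 0.8660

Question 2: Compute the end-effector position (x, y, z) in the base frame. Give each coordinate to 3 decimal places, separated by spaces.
after link 1: o_1 = (0.0000, 0.0000, 2.0000)
after link 2: o_2 = (-0.5000, -0.8660, 3.0000)

-0.500 -0.866 3.000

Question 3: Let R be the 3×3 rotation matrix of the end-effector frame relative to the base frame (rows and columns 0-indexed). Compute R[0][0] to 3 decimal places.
End-effector x-axis (col 0 of R) = (-0.5000,-0.8660,0.0000)
R[0][0] = -0.5000

-0.500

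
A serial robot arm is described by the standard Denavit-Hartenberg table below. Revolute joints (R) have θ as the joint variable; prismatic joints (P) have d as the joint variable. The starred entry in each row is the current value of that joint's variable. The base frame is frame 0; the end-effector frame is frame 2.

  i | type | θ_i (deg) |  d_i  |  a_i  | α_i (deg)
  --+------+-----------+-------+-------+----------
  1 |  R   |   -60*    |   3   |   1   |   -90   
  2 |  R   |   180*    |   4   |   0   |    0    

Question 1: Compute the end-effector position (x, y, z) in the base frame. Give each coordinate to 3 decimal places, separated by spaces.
3.964 1.134 3.000

after link 1: o_1 = (0.5000, -0.8660, 3.0000)
after link 2: o_2 = (3.9641, 1.1340, 3.0000)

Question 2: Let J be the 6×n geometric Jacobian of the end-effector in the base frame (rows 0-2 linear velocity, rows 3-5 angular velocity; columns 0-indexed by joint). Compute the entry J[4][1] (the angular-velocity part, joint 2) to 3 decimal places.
0.500

axis z_1 = (0.8660,0.5000,0.0000); lever o_n−o_1 = (3.4641,2.0000,0.0000)
cross product → J_v[:, 1] = (0.0000,-0.0000,0.0000)
J_ω[:, 1] = z_1
entry J[4][1] = 0.5000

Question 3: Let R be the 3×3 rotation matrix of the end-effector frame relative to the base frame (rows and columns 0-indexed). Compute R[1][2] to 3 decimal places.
0.500

End-effector z-axis (col 2 of R) = (0.8660,0.5000,0.0000)
R[1][2] = 0.5000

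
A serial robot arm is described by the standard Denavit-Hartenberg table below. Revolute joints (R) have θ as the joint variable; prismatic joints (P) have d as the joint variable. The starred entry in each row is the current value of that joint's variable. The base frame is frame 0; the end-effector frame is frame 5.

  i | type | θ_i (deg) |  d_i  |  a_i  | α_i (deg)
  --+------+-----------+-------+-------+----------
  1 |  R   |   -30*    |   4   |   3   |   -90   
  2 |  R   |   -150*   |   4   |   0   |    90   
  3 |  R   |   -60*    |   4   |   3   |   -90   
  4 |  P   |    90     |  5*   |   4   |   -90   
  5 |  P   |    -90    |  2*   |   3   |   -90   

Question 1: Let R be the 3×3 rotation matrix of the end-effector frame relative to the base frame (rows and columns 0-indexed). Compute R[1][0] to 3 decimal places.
End-effector x-axis (col 0 of R) = (-0.3995,0.8080,0.4330)
R[1][0] = 0.8080

0.808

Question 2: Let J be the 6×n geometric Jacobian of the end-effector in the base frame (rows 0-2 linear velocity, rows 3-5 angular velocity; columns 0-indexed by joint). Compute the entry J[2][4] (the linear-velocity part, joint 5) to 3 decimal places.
prismatic axis z_4 = (0.8080,0.5335,-0.2500)
J_v[:, 4] = z_4; J_ω[:, 4] = (0,0,0)
entry J[2][4] = -0.2500

-0.250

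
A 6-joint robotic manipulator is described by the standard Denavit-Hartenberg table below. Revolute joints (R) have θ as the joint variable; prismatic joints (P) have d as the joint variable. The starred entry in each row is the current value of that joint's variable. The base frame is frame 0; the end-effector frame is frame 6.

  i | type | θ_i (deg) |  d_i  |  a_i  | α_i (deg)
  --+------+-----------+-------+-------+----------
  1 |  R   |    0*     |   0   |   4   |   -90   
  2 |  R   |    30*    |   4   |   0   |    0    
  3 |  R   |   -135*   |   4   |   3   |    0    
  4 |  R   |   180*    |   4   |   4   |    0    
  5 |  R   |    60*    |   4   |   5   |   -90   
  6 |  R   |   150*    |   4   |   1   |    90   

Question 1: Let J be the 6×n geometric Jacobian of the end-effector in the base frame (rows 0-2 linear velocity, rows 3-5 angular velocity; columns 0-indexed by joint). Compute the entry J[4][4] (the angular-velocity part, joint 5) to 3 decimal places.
axis z_4 = (0.0000,1.0000,0.0000); lever o_n−o_4 = (-5.7516,3.5000,-0.0947)
cross product → J_v[:, 4] = (-0.0947,-0.0000,5.7516)
J_ω[:, 4] = z_4
entry J[4][4] = 1.0000

1.000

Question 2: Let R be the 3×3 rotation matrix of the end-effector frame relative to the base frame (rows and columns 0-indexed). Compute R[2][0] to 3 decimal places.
End-effector x-axis (col 0 of R) = (0.6124,-0.5000,0.6124)
R[2][0] = 0.6124

0.612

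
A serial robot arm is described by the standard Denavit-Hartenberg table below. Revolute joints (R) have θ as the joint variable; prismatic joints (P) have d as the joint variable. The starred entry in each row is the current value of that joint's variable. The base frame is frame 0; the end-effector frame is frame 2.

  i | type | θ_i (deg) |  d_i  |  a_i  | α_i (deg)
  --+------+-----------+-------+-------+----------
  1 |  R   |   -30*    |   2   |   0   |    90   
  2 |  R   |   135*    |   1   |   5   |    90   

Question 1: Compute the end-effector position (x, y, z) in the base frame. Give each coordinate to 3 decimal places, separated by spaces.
after link 1: o_1 = (0.0000, 0.0000, 2.0000)
after link 2: o_2 = (-3.5619, 0.9017, 5.5355)

-3.562 0.902 5.536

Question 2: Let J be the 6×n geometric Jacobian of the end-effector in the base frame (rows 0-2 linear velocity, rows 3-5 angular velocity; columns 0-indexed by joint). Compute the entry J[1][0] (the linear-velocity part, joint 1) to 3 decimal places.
-3.562

axis z_0 = ẑ; lever o_n−o_0 = (-3.5619,0.9017,5.5355)
cross product → J_v[:, 0] = (-0.9017,-3.5619,0.0000)
J_ω[:, 0] = z_0
entry J[1][0] = -3.5619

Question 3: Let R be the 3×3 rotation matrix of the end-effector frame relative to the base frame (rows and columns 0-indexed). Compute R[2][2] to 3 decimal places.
0.707

End-effector z-axis (col 2 of R) = (0.6124,-0.3536,0.7071)
R[2][2] = 0.7071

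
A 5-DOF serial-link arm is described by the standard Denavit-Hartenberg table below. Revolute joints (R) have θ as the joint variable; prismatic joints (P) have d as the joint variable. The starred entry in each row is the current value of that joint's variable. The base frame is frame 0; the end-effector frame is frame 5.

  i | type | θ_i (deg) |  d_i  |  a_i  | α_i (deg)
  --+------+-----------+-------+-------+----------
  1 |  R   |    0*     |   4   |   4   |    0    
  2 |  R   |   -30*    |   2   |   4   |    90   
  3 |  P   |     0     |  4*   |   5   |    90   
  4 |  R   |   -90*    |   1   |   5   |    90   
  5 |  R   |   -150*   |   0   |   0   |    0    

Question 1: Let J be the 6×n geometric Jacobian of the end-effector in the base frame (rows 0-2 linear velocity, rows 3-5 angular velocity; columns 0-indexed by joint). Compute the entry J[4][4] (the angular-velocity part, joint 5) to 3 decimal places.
axis z_4 = (-0.8660,0.5000,-0.0000); lever o_n−o_4 = (0.0000,0.0000,0.0000)
cross product → J_v[:, 4] = (0.0000,0.0000,-0.0000)
J_ω[:, 4] = z_4
entry J[4][4] = 0.5000

0.500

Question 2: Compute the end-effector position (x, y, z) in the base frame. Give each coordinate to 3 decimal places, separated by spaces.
after link 1: o_1 = (4.0000, 0.0000, 4.0000)
after link 2: o_2 = (7.4641, -2.0000, 6.0000)
after link 3: o_3 = (9.7942, -7.9641, 6.0000)
after link 4: o_4 = (12.2942, -3.6340, 5.0000)
after link 5: o_5 = (12.2942, -3.6340, 5.0000)

12.294 -3.634 5.000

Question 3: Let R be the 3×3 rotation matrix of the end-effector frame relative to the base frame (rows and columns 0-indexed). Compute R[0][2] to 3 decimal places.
End-effector z-axis (col 2 of R) = (-0.8660,0.5000,-0.0000)
R[0][2] = -0.8660

-0.866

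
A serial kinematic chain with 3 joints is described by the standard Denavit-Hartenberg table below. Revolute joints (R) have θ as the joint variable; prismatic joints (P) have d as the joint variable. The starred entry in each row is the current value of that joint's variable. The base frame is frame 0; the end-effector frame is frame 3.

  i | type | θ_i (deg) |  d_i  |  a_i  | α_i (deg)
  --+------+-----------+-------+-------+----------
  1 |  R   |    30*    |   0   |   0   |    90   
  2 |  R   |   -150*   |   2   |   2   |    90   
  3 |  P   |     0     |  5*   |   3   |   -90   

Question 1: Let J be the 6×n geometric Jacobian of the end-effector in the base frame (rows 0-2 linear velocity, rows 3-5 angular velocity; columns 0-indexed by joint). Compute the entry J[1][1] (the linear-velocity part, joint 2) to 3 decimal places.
-0.915

axis z_1 = (0.5000,-0.8660,0.0000); lever o_n−o_1 = (-4.9151,-5.1471,1.8301)
cross product → J_v[:, 1] = (-1.5849,-0.9151,-6.8301)
J_ω[:, 1] = z_1
entry J[1][1] = -0.9151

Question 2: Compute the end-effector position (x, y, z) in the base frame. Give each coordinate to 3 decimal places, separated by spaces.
-4.915 -5.147 1.830

after link 1: o_1 = (0.0000, 0.0000, 0.0000)
after link 2: o_2 = (-0.5000, -2.5981, -1.0000)
after link 3: o_3 = (-4.9151, -5.1471, 1.8301)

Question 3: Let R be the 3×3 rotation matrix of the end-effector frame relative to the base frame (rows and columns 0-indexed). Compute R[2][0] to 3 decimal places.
-0.500

End-effector x-axis (col 0 of R) = (-0.7500,-0.4330,-0.5000)
R[2][0] = -0.5000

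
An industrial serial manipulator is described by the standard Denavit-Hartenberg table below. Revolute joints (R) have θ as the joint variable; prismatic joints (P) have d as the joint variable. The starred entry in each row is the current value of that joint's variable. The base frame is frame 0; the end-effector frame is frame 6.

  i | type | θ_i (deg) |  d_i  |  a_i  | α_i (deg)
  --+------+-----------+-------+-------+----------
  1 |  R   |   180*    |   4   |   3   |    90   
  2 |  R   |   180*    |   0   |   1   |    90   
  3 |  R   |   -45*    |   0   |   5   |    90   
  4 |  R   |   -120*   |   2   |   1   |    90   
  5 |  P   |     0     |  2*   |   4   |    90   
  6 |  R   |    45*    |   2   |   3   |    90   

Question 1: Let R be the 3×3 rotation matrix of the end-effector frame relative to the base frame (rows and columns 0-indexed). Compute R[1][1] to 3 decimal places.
End-effector y-axis (col 1 of R) = (0.7071,0.7071,0.0000)
R[1][1] = 0.7071

0.707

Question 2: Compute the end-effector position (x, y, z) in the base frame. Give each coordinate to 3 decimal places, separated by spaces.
-3.506 1.506 -0.107

after link 1: o_1 = (-3.0000, 0.0000, 4.0000)
after link 2: o_2 = (-2.0000, 0.0000, 4.0000)
after link 3: o_3 = (1.5355, -3.5355, 4.0000)
after link 4: o_4 = (-0.2322, -4.5962, 3.1340)
after link 5: o_5 = (-2.8712, -1.9572, 0.6699)
after link 6: o_6 = (-3.5060, 1.5060, -0.1066)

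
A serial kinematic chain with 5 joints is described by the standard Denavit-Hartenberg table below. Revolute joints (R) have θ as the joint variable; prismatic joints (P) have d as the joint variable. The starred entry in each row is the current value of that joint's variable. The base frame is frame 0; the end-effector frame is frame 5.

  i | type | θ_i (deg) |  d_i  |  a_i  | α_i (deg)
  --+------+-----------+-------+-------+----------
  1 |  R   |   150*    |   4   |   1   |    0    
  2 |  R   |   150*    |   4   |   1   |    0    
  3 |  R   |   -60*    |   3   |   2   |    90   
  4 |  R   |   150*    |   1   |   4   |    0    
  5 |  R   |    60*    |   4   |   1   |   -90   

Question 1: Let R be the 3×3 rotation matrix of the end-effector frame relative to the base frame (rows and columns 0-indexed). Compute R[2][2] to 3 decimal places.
End-effector z-axis (col 2 of R) = (-0.2500,-0.4330,-0.8660)
R[2][2] = -0.8660

-0.866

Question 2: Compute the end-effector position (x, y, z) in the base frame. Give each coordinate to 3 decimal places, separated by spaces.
-3.531 4.152 12.500

after link 1: o_1 = (-0.8660, 0.5000, 4.0000)
after link 2: o_2 = (-0.3660, -0.3660, 8.0000)
after link 3: o_3 = (-1.3660, -2.0981, 11.0000)
after link 4: o_4 = (-0.5000, 1.4019, 13.0000)
after link 5: o_5 = (-3.5311, 4.1519, 12.5000)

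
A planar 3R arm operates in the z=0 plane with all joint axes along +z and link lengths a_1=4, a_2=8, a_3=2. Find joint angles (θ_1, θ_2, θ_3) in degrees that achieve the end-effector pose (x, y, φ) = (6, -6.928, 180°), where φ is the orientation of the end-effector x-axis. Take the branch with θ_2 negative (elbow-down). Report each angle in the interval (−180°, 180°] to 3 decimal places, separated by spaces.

0.003 -60.003 -120.000

wrist centre = target − a_3·(cos φ, sin φ) = (8.0000, -6.9280)
cos θ_2 = (111.9972−4²−8²)/(2·4·8) = 0.5000; θ_2 = -60.0029° (elbow-down)
β = atan2(-6.9280,8.0000) = -40.8926°; ψ = atan2(-6.9284,7.9996) = -40.8955°
θ_1 = β − ψ = 0.0029°
θ_3 = φ − θ_1 − θ_2 = -120.0000° (wrapped to (-180°,180°])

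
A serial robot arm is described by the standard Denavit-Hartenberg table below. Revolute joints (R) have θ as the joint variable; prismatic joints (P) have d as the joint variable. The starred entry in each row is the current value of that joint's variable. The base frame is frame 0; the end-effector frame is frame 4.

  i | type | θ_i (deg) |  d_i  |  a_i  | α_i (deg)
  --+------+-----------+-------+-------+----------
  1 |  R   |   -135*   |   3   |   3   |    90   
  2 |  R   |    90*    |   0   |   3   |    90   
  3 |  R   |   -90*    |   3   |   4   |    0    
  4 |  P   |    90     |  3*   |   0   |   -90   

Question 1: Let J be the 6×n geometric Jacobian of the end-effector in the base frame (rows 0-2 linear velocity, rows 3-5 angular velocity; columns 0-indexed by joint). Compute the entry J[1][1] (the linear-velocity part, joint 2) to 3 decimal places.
axis z_1 = (-0.7071,0.7071,0.0000); lever o_n−o_1 = (-1.4142,-7.0711,3.0000)
cross product → J_v[:, 1] = (2.1213,2.1213,6.0000)
J_ω[:, 1] = z_1
entry J[1][1] = 2.1213

2.121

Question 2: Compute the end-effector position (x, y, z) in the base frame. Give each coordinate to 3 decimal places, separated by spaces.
-3.536 -9.192 6.000

after link 1: o_1 = (-2.1213, -2.1213, 3.0000)
after link 2: o_2 = (-2.1213, -2.1213, 6.0000)
after link 3: o_3 = (-1.4142, -7.0711, 6.0000)
after link 4: o_4 = (-3.5355, -9.1924, 6.0000)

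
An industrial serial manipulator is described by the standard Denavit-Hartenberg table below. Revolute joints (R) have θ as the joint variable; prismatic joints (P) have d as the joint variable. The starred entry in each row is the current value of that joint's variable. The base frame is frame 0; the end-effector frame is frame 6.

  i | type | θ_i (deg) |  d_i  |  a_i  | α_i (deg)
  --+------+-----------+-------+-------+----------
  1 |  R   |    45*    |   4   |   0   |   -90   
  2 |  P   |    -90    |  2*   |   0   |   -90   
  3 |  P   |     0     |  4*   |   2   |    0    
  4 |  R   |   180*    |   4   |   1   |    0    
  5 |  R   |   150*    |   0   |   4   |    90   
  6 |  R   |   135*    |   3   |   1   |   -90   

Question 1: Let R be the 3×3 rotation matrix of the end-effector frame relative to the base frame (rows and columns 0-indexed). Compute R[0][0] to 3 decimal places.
End-effector x-axis (col 0 of R) = (0.7500,0.2500,-0.6124)
R[0][0] = 0.7500

0.750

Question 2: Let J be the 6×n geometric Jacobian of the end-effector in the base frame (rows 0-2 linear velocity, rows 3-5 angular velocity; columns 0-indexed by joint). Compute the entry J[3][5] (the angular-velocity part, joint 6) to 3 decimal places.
axis z_5 = (-0.6124,0.6124,-0.5000); lever o_n−o_5 = (-1.0871,2.0871,-2.1124)
cross product → J_v[:, 5] = (-0.2500,-0.7500,-0.6124)
J_ω[:, 5] = z_5
entry J[3][5] = -0.6124

-0.612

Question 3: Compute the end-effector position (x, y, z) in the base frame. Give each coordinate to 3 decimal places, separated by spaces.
after link 1: o_1 = (0.0000, 0.0000, 4.0000)
after link 2: o_2 = (-1.4142, 1.4142, 4.0000)
after link 3: o_3 = (1.4142, 4.2426, 6.0000)
after link 4: o_4 = (4.2426, 7.0711, 5.0000)
after link 5: o_5 = (2.8284, 8.4853, 8.4641)
after link 6: o_6 = (1.7413, 10.5724, 6.3517)

1.741 10.572 6.352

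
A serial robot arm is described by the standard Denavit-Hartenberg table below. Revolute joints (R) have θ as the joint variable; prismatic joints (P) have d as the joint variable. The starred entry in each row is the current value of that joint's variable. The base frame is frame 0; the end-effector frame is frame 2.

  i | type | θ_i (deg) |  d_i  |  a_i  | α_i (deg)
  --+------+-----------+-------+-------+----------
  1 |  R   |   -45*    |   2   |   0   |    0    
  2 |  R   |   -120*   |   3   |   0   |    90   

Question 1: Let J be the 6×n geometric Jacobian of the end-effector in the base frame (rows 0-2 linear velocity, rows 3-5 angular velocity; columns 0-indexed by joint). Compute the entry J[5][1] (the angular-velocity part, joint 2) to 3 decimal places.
1.000

axis z_1 = (0.0000,0.0000,1.0000); lever o_n−o_1 = (0.0000,0.0000,3.0000)
cross product → J_v[:, 1] = (0.0000,0.0000,0.0000)
J_ω[:, 1] = z_1
entry J[5][1] = 1.0000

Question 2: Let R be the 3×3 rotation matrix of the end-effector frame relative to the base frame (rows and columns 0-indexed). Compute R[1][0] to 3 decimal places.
-0.259

End-effector x-axis (col 0 of R) = (-0.9659,-0.2588,0.0000)
R[1][0] = -0.2588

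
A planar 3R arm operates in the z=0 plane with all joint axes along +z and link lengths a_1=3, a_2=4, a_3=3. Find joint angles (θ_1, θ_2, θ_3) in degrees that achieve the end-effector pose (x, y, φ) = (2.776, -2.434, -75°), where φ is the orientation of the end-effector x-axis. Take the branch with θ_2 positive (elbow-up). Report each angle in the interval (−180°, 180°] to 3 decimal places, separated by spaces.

wrist centre = target − a_3·(cos φ, sin φ) = (1.9995, 0.4638)
cos θ_2 = (4.2133−3²−4²)/(2·3·4) = -0.8661; θ_2 = 150.0102° (elbow-up)
β = atan2(0.4638,1.9995) = 13.0584°; ψ = atan2(1.9994,-0.4645) = 103.0778°
θ_1 = β − ψ = -90.0195°
θ_3 = φ − θ_1 − θ_2 = -134.9907° (wrapped to (-180°,180°])

-90.019 150.010 -134.991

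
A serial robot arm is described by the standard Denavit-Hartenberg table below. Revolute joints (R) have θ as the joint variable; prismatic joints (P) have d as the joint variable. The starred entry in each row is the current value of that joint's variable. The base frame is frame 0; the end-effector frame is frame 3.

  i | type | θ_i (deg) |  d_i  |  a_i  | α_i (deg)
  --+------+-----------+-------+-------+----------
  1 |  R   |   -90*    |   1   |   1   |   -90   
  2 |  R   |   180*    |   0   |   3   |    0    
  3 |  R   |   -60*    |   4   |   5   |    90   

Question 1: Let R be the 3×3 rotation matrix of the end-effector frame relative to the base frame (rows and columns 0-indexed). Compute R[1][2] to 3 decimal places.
End-effector z-axis (col 2 of R) = (0.0000,-0.8660,-0.5000)
R[1][2] = -0.8660

-0.866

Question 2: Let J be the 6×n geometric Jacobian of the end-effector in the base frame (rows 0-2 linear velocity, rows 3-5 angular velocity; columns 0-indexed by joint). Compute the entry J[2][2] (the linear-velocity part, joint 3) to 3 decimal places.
2.500

axis z_2 = (1.0000,0.0000,0.0000); lever o_n−o_2 = (4.0000,2.5000,-4.3301)
cross product → J_v[:, 2] = (-0.0000,4.3301,2.5000)
J_ω[:, 2] = z_2
entry J[2][2] = 2.5000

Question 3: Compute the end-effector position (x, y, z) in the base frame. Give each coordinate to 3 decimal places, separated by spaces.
4.000 4.500 -3.330

after link 1: o_1 = (0.0000, -1.0000, 1.0000)
after link 2: o_2 = (-0.0000, 2.0000, 1.0000)
after link 3: o_3 = (4.0000, 4.5000, -3.3301)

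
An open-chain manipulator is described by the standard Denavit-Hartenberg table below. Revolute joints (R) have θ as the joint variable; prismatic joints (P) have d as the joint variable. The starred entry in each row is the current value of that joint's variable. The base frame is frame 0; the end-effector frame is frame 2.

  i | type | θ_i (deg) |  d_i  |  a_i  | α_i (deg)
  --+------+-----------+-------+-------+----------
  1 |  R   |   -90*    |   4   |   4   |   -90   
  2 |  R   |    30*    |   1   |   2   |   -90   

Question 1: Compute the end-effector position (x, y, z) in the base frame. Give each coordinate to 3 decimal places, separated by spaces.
1.000 -5.732 3.000

after link 1: o_1 = (0.0000, -4.0000, 4.0000)
after link 2: o_2 = (1.0000, -5.7321, 3.0000)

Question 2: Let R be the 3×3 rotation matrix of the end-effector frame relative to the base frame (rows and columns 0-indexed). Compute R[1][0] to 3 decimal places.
End-effector x-axis (col 0 of R) = (0.0000,-0.8660,-0.5000)
R[1][0] = -0.8660

-0.866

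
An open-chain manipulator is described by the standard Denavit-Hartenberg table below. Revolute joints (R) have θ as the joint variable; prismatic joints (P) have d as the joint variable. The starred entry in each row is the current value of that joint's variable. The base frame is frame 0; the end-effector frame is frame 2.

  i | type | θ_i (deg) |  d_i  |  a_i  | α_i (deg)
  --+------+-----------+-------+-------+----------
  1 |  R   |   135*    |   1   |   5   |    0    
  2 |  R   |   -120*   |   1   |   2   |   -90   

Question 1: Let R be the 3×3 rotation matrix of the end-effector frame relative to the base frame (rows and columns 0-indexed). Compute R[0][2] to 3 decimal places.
-0.259

End-effector z-axis (col 2 of R) = (-0.2588,0.9659,0.0000)
R[0][2] = -0.2588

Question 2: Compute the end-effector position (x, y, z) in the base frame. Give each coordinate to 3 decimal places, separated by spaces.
after link 1: o_1 = (-3.5355, 3.5355, 1.0000)
after link 2: o_2 = (-1.6037, 4.0532, 2.0000)

-1.604 4.053 2.000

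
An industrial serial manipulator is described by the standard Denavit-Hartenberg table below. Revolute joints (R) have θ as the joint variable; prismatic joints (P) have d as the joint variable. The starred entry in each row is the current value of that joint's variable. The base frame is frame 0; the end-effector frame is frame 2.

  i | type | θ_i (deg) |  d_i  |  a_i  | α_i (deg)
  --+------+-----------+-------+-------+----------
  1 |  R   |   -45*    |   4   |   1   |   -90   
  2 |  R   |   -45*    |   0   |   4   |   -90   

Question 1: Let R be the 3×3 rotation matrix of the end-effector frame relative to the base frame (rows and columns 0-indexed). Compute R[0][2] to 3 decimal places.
0.500

End-effector z-axis (col 2 of R) = (0.5000,-0.5000,-0.7071)
R[0][2] = 0.5000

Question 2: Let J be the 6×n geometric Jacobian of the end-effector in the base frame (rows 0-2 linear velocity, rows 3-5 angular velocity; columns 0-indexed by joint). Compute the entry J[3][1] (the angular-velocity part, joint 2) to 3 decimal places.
0.707

axis z_1 = (0.7071,0.7071,0.0000); lever o_n−o_1 = (2.0000,-2.0000,2.8284)
cross product → J_v[:, 1] = (2.0000,-2.0000,-2.8284)
J_ω[:, 1] = z_1
entry J[3][1] = 0.7071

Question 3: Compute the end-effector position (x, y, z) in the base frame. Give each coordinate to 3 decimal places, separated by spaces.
after link 1: o_1 = (0.7071, -0.7071, 4.0000)
after link 2: o_2 = (2.7071, -2.7071, 6.8284)

2.707 -2.707 6.828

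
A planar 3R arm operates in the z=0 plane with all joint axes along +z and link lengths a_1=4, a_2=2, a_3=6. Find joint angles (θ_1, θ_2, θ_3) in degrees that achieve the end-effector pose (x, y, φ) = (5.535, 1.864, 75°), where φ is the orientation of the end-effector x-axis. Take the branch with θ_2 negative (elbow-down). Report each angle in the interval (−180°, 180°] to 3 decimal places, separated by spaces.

wrist centre = target − a_3·(cos φ, sin φ) = (3.9821, -3.9316)
cos θ_2 = (31.3141−4²−2²)/(2·4·2) = 0.7071; θ_2 = -44.9979° (elbow-down)
β = atan2(-3.9316,3.9821) = -44.6342°; ψ = atan2(-1.4142,5.4143) = -14.6381°
θ_1 = β − ψ = -29.9960°
θ_3 = φ − θ_1 − θ_2 = 149.9939° (wrapped to (-180°,180°])

-29.996 -44.998 149.994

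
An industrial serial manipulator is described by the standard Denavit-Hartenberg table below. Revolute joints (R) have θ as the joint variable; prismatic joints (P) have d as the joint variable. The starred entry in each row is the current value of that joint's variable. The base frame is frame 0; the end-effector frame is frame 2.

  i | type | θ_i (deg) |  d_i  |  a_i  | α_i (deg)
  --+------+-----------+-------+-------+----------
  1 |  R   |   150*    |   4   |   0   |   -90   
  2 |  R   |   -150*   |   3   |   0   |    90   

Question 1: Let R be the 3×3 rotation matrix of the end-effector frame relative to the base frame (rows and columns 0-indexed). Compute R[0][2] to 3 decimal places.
0.433

End-effector z-axis (col 2 of R) = (0.4330,-0.2500,-0.8660)
R[0][2] = 0.4330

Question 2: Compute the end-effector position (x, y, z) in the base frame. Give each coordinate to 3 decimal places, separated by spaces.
after link 1: o_1 = (0.0000, 0.0000, 4.0000)
after link 2: o_2 = (-1.5000, -2.5981, 4.0000)

-1.500 -2.598 4.000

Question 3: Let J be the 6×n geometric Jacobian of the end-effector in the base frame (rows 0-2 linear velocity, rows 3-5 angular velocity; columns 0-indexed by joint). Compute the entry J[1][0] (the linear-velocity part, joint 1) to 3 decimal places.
axis z_0 = ẑ; lever o_n−o_0 = (-1.5000,-2.5981,4.0000)
cross product → J_v[:, 0] = (2.5981,-1.5000,0.0000)
J_ω[:, 0] = z_0
entry J[1][0] = -1.5000

-1.500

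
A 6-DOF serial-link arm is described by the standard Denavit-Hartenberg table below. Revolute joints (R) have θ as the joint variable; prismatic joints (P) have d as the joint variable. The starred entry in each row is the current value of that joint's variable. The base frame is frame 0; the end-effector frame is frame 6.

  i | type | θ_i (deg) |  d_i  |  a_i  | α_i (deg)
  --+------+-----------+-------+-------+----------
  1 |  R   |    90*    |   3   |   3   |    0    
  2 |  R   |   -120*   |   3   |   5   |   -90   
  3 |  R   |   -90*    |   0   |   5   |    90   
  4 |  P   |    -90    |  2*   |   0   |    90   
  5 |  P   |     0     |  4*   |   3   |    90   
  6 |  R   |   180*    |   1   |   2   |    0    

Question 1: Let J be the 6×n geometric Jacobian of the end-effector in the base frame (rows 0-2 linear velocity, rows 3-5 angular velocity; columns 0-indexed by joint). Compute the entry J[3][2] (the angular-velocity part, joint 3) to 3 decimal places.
axis z_2 = (0.5000,0.8660,0.0000); lever o_n−o_2 = (-1.3660,-0.3660,1.0000)
cross product → J_v[:, 2] = (0.8660,-0.5000,1.0000)
J_ω[:, 2] = z_2
entry J[3][2] = 0.5000

0.500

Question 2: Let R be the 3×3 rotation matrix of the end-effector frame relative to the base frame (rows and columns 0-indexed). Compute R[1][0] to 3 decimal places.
0.866

End-effector x-axis (col 0 of R) = (0.5000,0.8660,-0.0000)
R[1][0] = 0.8660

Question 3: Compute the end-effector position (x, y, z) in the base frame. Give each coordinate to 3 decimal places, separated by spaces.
2.964 0.134 7.000

after link 1: o_1 = (0.0000, 3.0000, 3.0000)
after link 2: o_2 = (4.3301, 0.5000, 6.0000)
after link 3: o_3 = (4.3301, 0.5000, 11.0000)
after link 4: o_4 = (2.5981, 1.5000, 11.0000)
after link 5: o_5 = (1.0981, -1.0981, 7.0000)
after link 6: o_6 = (2.9641, 0.1340, 7.0000)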